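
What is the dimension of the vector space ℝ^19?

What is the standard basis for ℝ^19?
Dimension = 19; standard basis = {e_1, e_2, e_3, …, e_19}

ℝ^19 is the space of 19-tuples of real numbers; its dimension is 19.
The standard basis consists of 19 vectors: e_1, e_2, e_3, …, e_19, where e_i is the vector with 1 in position i and 0 elsewhere.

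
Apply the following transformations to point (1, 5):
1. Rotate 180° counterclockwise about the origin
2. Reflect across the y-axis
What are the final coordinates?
(1, -5)

Step 1: Rotate 180° → (-1, -5)
Step 2: Reflect across the y-axis → (1, -5)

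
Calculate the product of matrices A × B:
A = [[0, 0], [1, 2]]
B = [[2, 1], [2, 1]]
[[0, 0], [6, 3]]

Matrix multiplication:
C[0][0] = 0×2 + 0×2 = 0
C[0][1] = 0×1 + 0×1 = 0
C[1][0] = 1×2 + 2×2 = 6
C[1][1] = 1×1 + 2×1 = 3
Result: [[0, 0], [6, 3]]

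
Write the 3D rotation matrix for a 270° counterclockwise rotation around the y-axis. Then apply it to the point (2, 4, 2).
R = [[0, 0, -1], [0, 1, 0], [1, 0, 0]]; R·(2, 4, 2) = (-2, 4, 2)

Rotation matrix for 270° around y-axis:
cos(270°) = 0, sin(270°) = -1
R = [[0, 0, -1], [0, 1, 0], [1, 0, 0]]
Apply to (2, 4, 2): R·[2, 4, 2]ᵀ = (-2, 4, 2)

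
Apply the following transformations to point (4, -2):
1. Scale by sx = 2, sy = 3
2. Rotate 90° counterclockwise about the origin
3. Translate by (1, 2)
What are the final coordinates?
(7, 10)

Step 1: Scale → (8, -6)
Step 2: Rotate 90° → (6, 8)
Step 3: Translate → (7, 10)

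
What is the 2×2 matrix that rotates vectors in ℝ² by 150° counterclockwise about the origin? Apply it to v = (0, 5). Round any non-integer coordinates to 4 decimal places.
R = [[-√3/2, -1/2], [1/2, -√3/2]]; R·v = (-2.5000, -4.3301)

A counterclockwise rotation by angle θ in ℝ² has matrix R(θ) = [[cos θ, -sin θ], [sin θ, cos θ]].
For θ = 150°: cos θ = -√3/2, sin θ = 1/2.
R(150°) = [[-√3/2, -1/2], [1/2, -√3/2]].
R·v = [-√3/2·0 + (-1/2)·5, 1/2·0 + -√3/2·5] = (-2.5000, -4.3301).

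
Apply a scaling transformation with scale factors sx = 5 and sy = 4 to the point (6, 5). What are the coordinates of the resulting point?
(30, 20)

Scaling matrix:
[[5, 0], [0, 4]]
Result: (6 × 5, 5 × 4) = (30, 20)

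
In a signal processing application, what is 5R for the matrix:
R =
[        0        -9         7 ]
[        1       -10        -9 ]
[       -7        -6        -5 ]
5R =
[        0       -45        35 ]
[        5       -50       -45 ]
[      -35       -30       -25 ]

Scalar multiplication is elementwise: (5R)[i][j] = 5 * R[i][j].
  (5R)[0][0] = 5 * (0) = 0
  (5R)[0][1] = 5 * (-9) = -45
  (5R)[0][2] = 5 * (7) = 35
  (5R)[1][0] = 5 * (1) = 5
  (5R)[1][1] = 5 * (-10) = -50
  (5R)[1][2] = 5 * (-9) = -45
  (5R)[2][0] = 5 * (-7) = -35
  (5R)[2][1] = 5 * (-6) = -30
  (5R)[2][2] = 5 * (-5) = -25
5R =
[        0       -45        35 ]
[        5       -50       -45 ]
[      -35       -30       -25 ]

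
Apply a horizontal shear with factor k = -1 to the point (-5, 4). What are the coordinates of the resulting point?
(-9, 4)

Shear matrix for horizontal shear with factor k = -1:
[[1, -1], [0, 1]]
Result: (-5, 4) → (-9, 4)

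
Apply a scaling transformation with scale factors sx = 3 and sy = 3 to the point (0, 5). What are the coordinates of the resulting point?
(0, 15)

Scaling matrix:
[[3, 0], [0, 3]]
Result: (0 × 3, 5 × 3) = (0, 15)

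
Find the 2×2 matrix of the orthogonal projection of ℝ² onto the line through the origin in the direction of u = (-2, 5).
[[4/29, -10/29], [-10/29, 25/29]]

The orthogonal projection onto the line spanned by a nonzero vector u = (a, b) has matrix P = (u uᵀ) / (uᵀ u) = (1/(a² + b²)) · [[a², ab], [ab, b²]].
Here u = (-2, 5), so a² + b² = 4 + 25 = 29.
P = (1/29) · [[4, -10], [-10, 25]] = [[4/29, -10/29], [-10/29, 25/29]].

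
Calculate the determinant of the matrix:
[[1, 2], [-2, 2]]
6

For a 2×2 matrix [[a, b], [c, d]], det = ad - bc
det = (1)(2) - (2)(-2) = 2 - -4 = 6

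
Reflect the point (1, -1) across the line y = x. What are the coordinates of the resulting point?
(-1, 1)

Reflection across line y = x: (1, -1) → (-1, 1)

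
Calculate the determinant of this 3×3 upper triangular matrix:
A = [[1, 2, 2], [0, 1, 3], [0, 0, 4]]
4

The determinant of a triangular matrix is the product of its diagonal entries (the off-diagonal entries above the diagonal do not affect it).
det(A) = (1) * (1) * (4) = 4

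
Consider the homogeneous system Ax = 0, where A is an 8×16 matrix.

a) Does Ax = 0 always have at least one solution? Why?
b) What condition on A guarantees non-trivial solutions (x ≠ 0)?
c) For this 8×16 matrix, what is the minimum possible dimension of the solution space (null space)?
a) Yes, x = 0 is always a solution. b) When A has linearly dependent columns (rank < n). c) Minimum nullity = 8.

a) x = 0 satisfies A·0 = 0, so the zero vector is always a solution.
b) Non-trivial solutions exist iff the columns of A are linearly dependent, equivalently rank(A) < n (the number of columns).
c) By rank-nullity, rank(A) + nullity(A) = n = 16. Since A has only 8 rows, rank(A) ≤ 8, so nullity(A) ≥ 16 - 8 = 8.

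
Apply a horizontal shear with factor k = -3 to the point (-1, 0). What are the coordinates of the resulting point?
(-1, 0)

Shear matrix for horizontal shear with factor k = -3:
[[1, -3], [0, 1]]
Result: (-1, 0) → (-1, 0)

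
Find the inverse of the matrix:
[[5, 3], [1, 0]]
[[0, 1], [1/3, -5/3]]

For [[a,b],[c,d]], inverse = (1/det)·[[d,-b],[-c,a]]
det = 5·0 - 3·1 = -3
Inverse = (1/-3)·[[0, -3], [-1, 5]]
        = [[0, 1], [1/3, -5/3]]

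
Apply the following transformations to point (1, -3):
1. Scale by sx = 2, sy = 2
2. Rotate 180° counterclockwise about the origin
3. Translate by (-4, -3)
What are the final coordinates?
(-6, 3)

Step 1: Scale → (2, -6)
Step 2: Rotate 180° → (-2, 6)
Step 3: Translate → (-6, 3)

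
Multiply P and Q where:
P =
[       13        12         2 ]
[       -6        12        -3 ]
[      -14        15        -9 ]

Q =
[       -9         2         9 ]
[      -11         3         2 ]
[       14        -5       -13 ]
PQ =
[     -221        52       115 ]
[     -120        39         9 ]
[     -165        62        21 ]

Matrix multiplication: (PQ)[i][j] = sum over k of P[i][k] * Q[k][j].
  (PQ)[0][0] = (13)*(-9) + (12)*(-11) + (2)*(14) = -221
  (PQ)[0][1] = (13)*(2) + (12)*(3) + (2)*(-5) = 52
  (PQ)[0][2] = (13)*(9) + (12)*(2) + (2)*(-13) = 115
  (PQ)[1][0] = (-6)*(-9) + (12)*(-11) + (-3)*(14) = -120
  (PQ)[1][1] = (-6)*(2) + (12)*(3) + (-3)*(-5) = 39
  (PQ)[1][2] = (-6)*(9) + (12)*(2) + (-3)*(-13) = 9
  (PQ)[2][0] = (-14)*(-9) + (15)*(-11) + (-9)*(14) = -165
  (PQ)[2][1] = (-14)*(2) + (15)*(3) + (-9)*(-5) = 62
  (PQ)[2][2] = (-14)*(9) + (15)*(2) + (-9)*(-13) = 21
PQ =
[     -221        52       115 ]
[     -120        39         9 ]
[     -165        62        21 ]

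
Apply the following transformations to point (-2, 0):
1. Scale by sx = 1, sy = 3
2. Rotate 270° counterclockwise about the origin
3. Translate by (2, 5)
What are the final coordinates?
(2, 7)

Step 1: Scale → (-2, 0)
Step 2: Rotate 270° → (0, 2)
Step 3: Translate → (2, 7)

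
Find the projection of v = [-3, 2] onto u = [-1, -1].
[-1/2, -1/2]

The projection of v onto u is proj_u(v) = ((v·u) / (u·u)) · u.
v·u = (-3)*(-1) + (2)*(-1) = 1.
u·u = (-1)*(-1) + (-1)*(-1) = 2.
coefficient = 1 / 2 = 1/2.
proj_u(v) = 1/2 · [-1, -1] = [-1/2, -1/2].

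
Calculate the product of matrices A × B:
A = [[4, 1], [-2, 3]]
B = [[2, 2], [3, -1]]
[[11, 7], [5, -7]]

Matrix multiplication:
C[0][0] = 4×2 + 1×3 = 11
C[0][1] = 4×2 + 1×-1 = 7
C[1][0] = -2×2 + 3×3 = 5
C[1][1] = -2×2 + 3×-1 = -7
Result: [[11, 7], [5, -7]]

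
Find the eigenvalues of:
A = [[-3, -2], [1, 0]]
λ = -2, -1

Solve det(A - λI) = 0. For a 2×2 matrix this is λ² - (trace)λ + det = 0.
trace(A) = -3 + 0 = -3.
det(A) = (-3)*(0) - (-2)*(1) = 0 + 2 = 2.
Characteristic equation: λ² - (-3)λ + (2) = 0.
Discriminant: (-3)² - 4*(2) = 9 - 8 = 1.
Roots: λ = (-3 ± √1) / 2 = -2, -1.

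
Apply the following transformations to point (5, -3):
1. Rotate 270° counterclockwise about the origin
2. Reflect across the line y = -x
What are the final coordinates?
(5, 3)

Step 1: Rotate 270° → (-3, -5)
Step 2: Reflect across the line y = -x → (5, 3)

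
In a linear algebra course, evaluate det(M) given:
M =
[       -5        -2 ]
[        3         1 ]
det(M) = 1

For a 2×2 matrix [[a, b], [c, d]], det = a*d - b*c.
det(M) = (-5)*(1) - (-2)*(3) = -5 + 6 = 1.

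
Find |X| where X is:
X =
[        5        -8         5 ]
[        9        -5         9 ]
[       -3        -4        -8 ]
det(X) = -235

Expand along row 0 (cofactor expansion): det(X) = a*(e*i - f*h) - b*(d*i - f*g) + c*(d*h - e*g), where the 3×3 is [[a, b, c], [d, e, f], [g, h, i]].
Minor M_00 = (-5)*(-8) - (9)*(-4) = 40 + 36 = 76.
Minor M_01 = (9)*(-8) - (9)*(-3) = -72 + 27 = -45.
Minor M_02 = (9)*(-4) - (-5)*(-3) = -36 - 15 = -51.
det(X) = (5)*(76) - (-8)*(-45) + (5)*(-51) = 380 - 360 - 255 = -235.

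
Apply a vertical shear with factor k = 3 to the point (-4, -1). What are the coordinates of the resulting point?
(-4, -13)

Shear matrix for vertical shear with factor k = 3:
[[1, 0], [3, 1]]
Result: (-4, -1) → (-4, -13)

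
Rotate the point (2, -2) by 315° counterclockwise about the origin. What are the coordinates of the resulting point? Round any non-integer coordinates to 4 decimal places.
(0.0000, -2.8284)

Rotation matrix R(θ) = [[cos θ, -sin θ], [sin θ, cos θ]]; for θ = 315°:
R = [[√2/2, √2/2], [-√2/2, √2/2]]
Result: R × [2, -2]ᵀ = [√2/2·2 + (√2/2)·-2, -√2/2·2 + (√2/2)·-2]ᵀ = (0.0000, -2.8284)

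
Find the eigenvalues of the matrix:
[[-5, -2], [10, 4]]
λ = -1 and λ = 0

Characteristic equation: det(A - λI) = 0
λ² - (trace)λ + (det) = 0
λ² - (-1)λ + (0) = 0
λ² + 1λ + 0 = 0
Solving: λ = -1, 0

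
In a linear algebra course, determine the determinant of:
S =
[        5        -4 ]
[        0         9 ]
det(S) = 45

For a 2×2 matrix [[a, b], [c, d]], det = a*d - b*c.
det(S) = (5)*(9) - (-4)*(0) = 45 - 0 = 45.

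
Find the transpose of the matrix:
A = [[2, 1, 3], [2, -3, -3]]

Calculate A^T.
[[2, 2], [1, -3], [3, -3]]

The transpose sends entry (i,j) to (j,i); rows become columns.
Row 0 of A: [2, 1, 3] -> column 0 of A^T.
Row 1 of A: [2, -3, -3] -> column 1 of A^T.
A^T = [[2, 2], [1, -3], [3, -3]]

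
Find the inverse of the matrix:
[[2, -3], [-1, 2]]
[[2, 3], [1, 2]]

For [[a,b],[c,d]], inverse = (1/det)·[[d,-b],[-c,a]]
det = 2·2 - -3·-1 = 1
Inverse = (1/1)·[[2, 3], [1, 2]]
        = [[2, 3], [1, 2]]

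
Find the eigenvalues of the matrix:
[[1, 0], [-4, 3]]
λ = 1 and λ = 3

Characteristic equation: det(A - λI) = 0
λ² - (trace)λ + (det) = 0
λ² - (4)λ + (3) = 0
λ² - 4λ + 3 = 0
Solving: λ = 1, 3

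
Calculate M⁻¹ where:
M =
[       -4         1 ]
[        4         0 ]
det(M) = -4
M⁻¹ =
[        0       1/4 ]
[        1         1 ]

For a 2×2 matrix M = [[a, b], [c, d]] with det(M) ≠ 0, M⁻¹ = (1/det(M)) * [[d, -b], [-c, a]].
det(M) = (-4)*(0) - (1)*(4) = 0 - 4 = -4.
M⁻¹ = (1/-4) * [[0, -1], [-4, -4]].
Dividing each entry by -4 and reducing:
M⁻¹ =
[        0       1/4 ]
[        1         1 ]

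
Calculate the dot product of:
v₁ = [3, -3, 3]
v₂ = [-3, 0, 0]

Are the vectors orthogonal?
-9, No

The dot product is the sum of products of corresponding components.
v₁·v₂ = (3)*(-3) + (-3)*(0) + (3)*(0) = -9 + 0 + 0 = -9.
Two vectors are orthogonal iff their dot product is 0; here the dot product is -9, so the vectors are not orthogonal.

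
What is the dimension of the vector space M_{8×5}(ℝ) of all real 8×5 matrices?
Dimension = 40

A real 8×5 matrix is determined by its 8·5 = 40 independent entries.
A standard basis is {E_ij : 1 ≤ i ≤ 8, 1 ≤ j ≤ 5}, where E_ij has a 1 in position (i, j) and 0 elsewhere — there are 40 such matrices, and they are linearly independent and span M_{8×5}(ℝ).
Therefore dim(M_{8×5}(ℝ)) = 40.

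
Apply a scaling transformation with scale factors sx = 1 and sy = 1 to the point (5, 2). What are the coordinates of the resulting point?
(5, 2)

Scaling matrix:
[[1, 0], [0, 1]]
Result: (5 × 1, 2 × 1) = (5, 2)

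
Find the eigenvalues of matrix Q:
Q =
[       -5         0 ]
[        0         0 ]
λ = -5, 0

Solve det(Q - λI) = 0. For a 2×2 matrix the characteristic equation is λ² - (trace)λ + det = 0.
trace(Q) = a + d = -5 + 0 = -5.
det(Q) = a*d - b*c = (-5)*(0) - (0)*(0) = 0 - 0 = 0.
Characteristic equation: λ² - (-5)λ + (0) = 0.
Discriminant = (-5)² - 4*(0) = 25 - 0 = 25.
λ = (-5 ± √25) / 2 = (-5 ± 5) / 2 = -5, 0.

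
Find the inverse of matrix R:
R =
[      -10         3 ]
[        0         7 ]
det(R) = -70
R⁻¹ =
[    -1/10      3/70 ]
[        0       1/7 ]

For a 2×2 matrix R = [[a, b], [c, d]] with det(R) ≠ 0, R⁻¹ = (1/det(R)) * [[d, -b], [-c, a]].
det(R) = (-10)*(7) - (3)*(0) = -70 - 0 = -70.
R⁻¹ = (1/-70) * [[7, -3], [0, -10]].
Dividing each entry by -70 and reducing:
R⁻¹ =
[    -1/10      3/70 ]
[        0       1/7 ]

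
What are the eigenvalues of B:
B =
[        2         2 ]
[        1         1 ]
λ = 0, 3

Solve det(B - λI) = 0. For a 2×2 matrix the characteristic equation is λ² - (trace)λ + det = 0.
trace(B) = a + d = 2 + 1 = 3.
det(B) = a*d - b*c = (2)*(1) - (2)*(1) = 2 - 2 = 0.
Characteristic equation: λ² - (3)λ + (0) = 0.
Discriminant = (3)² - 4*(0) = 9 - 0 = 9.
λ = (3 ± √9) / 2 = (3 ± 3) / 2 = 0, 3.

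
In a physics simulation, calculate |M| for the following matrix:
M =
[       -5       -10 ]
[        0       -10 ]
det(M) = 50

For a 2×2 matrix [[a, b], [c, d]], det = a*d - b*c.
det(M) = (-5)*(-10) - (-10)*(0) = 50 - 0 = 50.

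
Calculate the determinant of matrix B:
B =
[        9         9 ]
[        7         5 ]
det(B) = -18

For a 2×2 matrix [[a, b], [c, d]], det = a*d - b*c.
det(B) = (9)*(5) - (9)*(7) = 45 - 63 = -18.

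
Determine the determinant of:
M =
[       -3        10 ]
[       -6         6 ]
det(M) = 42

For a 2×2 matrix [[a, b], [c, d]], det = a*d - b*c.
det(M) = (-3)*(6) - (10)*(-6) = -18 + 60 = 42.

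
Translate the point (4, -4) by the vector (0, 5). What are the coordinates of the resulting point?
(4, 1)

Translation by (0, 5):
x' = 4 + 0 = 4
y' = -4 + 5 = 1
Homogeneous matrix: [[1, 0, 0], [0, 1, 5], [0, 0, 1]]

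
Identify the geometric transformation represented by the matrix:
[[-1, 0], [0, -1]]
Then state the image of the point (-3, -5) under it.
rotation by 180° (or reflection through origin); image of (-3, -5) is (3, 5)

This matches the form [[cos θ, -sin θ], [sin θ, cos θ]] of a rotation matrix; reading off cos θ and sin θ gives the angle.
The matrix [[-1, 0], [0, -1]] represents: rotation by 180° (or reflection through origin).
Applying it to (-3, -5): [-1·-3 + 0·-5, 0·-3 + -1·-5] = (3, 5).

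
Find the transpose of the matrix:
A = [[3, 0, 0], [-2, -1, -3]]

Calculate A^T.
[[3, -2], [0, -1], [0, -3]]

The transpose sends entry (i,j) to (j,i); rows become columns.
Row 0 of A: [3, 0, 0] -> column 0 of A^T.
Row 1 of A: [-2, -1, -3] -> column 1 of A^T.
A^T = [[3, -2], [0, -1], [0, -3]]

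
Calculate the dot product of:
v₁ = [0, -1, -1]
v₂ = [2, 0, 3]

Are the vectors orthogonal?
-3, No

The dot product is the sum of products of corresponding components.
v₁·v₂ = (0)*(2) + (-1)*(0) + (-1)*(3) = 0 + 0 - 3 = -3.
Two vectors are orthogonal iff their dot product is 0; here the dot product is -3, so the vectors are not orthogonal.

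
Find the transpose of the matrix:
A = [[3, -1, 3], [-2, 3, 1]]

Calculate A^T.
[[3, -2], [-1, 3], [3, 1]]

The transpose sends entry (i,j) to (j,i); rows become columns.
Row 0 of A: [3, -1, 3] -> column 0 of A^T.
Row 1 of A: [-2, 3, 1] -> column 1 of A^T.
A^T = [[3, -2], [-1, 3], [3, 1]]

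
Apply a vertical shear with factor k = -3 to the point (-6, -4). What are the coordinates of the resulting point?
(-6, 14)

Shear matrix for vertical shear with factor k = -3:
[[1, 0], [-3, 1]]
Result: (-6, -4) → (-6, 14)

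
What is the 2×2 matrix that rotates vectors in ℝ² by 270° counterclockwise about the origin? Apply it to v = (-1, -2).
R = [[0, 1], [-1, 0]]; R·v = (-2, 1)

A counterclockwise rotation by angle θ in ℝ² has matrix R(θ) = [[cos θ, -sin θ], [sin θ, cos θ]].
For θ = 270°: cos θ = 0, sin θ = -1.
R(270°) = [[0, 1], [-1, 0]].
R·v = [0·-1 + (1)·-2, -1·-1 + 0·-2] = (-2, 1).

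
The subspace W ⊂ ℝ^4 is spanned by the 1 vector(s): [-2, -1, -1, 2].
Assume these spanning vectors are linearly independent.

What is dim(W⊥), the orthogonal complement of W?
dim(W⊥) = 3

For any subspace W of ℝ^n, dim(W) + dim(W⊥) = n (the whole-space dimension).
Here the given 1 vectors are linearly independent, so dim(W) = 1.
Thus dim(W⊥) = n - dim(W) = 4 - 1 = 3.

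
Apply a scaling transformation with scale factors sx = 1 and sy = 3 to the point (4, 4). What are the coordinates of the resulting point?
(4, 12)

Scaling matrix:
[[1, 0], [0, 3]]
Result: (4 × 1, 4 × 3) = (4, 12)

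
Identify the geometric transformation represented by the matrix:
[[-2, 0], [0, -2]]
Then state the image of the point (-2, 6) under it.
uniform scaling by factor -2; image of (-2, 6) is (4, -12)

This is a diagonal matrix with equal entries -2, so it scales both axes by the same factor -2.
The matrix [[-2, 0], [0, -2]] represents: uniform scaling by factor -2.
Applying it to (-2, 6): [-2·-2 + 0·6, 0·-2 + -2·6] = (4, -12).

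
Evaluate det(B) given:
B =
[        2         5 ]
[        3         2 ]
det(B) = -11

For a 2×2 matrix [[a, b], [c, d]], det = a*d - b*c.
det(B) = (2)*(2) - (5)*(3) = 4 - 15 = -11.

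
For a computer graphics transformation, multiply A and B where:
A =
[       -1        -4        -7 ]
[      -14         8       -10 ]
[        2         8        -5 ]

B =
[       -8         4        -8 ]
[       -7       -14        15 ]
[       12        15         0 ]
AB =
[      -48       -53       -52 ]
[      -64      -318       232 ]
[     -132      -179       104 ]

Matrix multiplication: (AB)[i][j] = sum over k of A[i][k] * B[k][j].
  (AB)[0][0] = (-1)*(-8) + (-4)*(-7) + (-7)*(12) = -48
  (AB)[0][1] = (-1)*(4) + (-4)*(-14) + (-7)*(15) = -53
  (AB)[0][2] = (-1)*(-8) + (-4)*(15) + (-7)*(0) = -52
  (AB)[1][0] = (-14)*(-8) + (8)*(-7) + (-10)*(12) = -64
  (AB)[1][1] = (-14)*(4) + (8)*(-14) + (-10)*(15) = -318
  (AB)[1][2] = (-14)*(-8) + (8)*(15) + (-10)*(0) = 232
  (AB)[2][0] = (2)*(-8) + (8)*(-7) + (-5)*(12) = -132
  (AB)[2][1] = (2)*(4) + (8)*(-14) + (-5)*(15) = -179
  (AB)[2][2] = (2)*(-8) + (8)*(15) + (-5)*(0) = 104
AB =
[      -48       -53       -52 ]
[      -64      -318       232 ]
[     -132      -179       104 ]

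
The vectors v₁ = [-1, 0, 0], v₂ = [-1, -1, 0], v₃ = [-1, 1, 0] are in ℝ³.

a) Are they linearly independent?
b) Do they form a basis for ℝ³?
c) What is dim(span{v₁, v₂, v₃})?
Not independent, not a basis, dim(span) = 2

Check whether v₃ can be written as a linear combination of v₁ and v₂.
v₃ = (2)·v₁ + (-1)·v₂ = [-1, 1, 0], so the three vectors are linearly dependent.
Thus they do not form a basis for ℝ³, and dim(span{v₁, v₂, v₃}) = 2 (spanned by v₁ and v₂).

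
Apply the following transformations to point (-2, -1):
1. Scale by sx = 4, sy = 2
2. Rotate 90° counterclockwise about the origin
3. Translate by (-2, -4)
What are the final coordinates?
(0, -12)

Step 1: Scale → (-8, -2)
Step 2: Rotate 90° → (2, -8)
Step 3: Translate → (0, -12)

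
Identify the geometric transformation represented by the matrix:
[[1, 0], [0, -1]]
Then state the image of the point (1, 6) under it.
reflection across the x-axis; image of (1, 6) is (1, -6)

This is a symmetric orthogonal matrix with determinant -1, which characterizes a reflection in ℝ².
The matrix [[1, 0], [0, -1]] represents: reflection across the x-axis.
Applying it to (1, 6): [1·1 + 0·6, 0·1 + -1·6] = (1, -6).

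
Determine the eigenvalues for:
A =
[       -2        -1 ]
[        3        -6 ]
λ = -5, -3

Solve det(A - λI) = 0. For a 2×2 matrix the characteristic equation is λ² - (trace)λ + det = 0.
trace(A) = a + d = -2 - 6 = -8.
det(A) = a*d - b*c = (-2)*(-6) - (-1)*(3) = 12 + 3 = 15.
Characteristic equation: λ² - (-8)λ + (15) = 0.
Discriminant = (-8)² - 4*(15) = 64 - 60 = 4.
λ = (-8 ± √4) / 2 = (-8 ± 2) / 2 = -5, -3.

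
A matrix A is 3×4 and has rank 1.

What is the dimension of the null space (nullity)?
3

The rank-nullity theorem for an m×n matrix states:
rank(A) + nullity(A) = n (the number of columns).
Here n = 4 and rank(A) = 1, so nullity(A) = 4 - 1 = 3.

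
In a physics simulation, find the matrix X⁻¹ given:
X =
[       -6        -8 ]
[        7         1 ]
det(X) = 50
X⁻¹ =
[     1/50      4/25 ]
[    -7/50     -3/25 ]

For a 2×2 matrix X = [[a, b], [c, d]] with det(X) ≠ 0, X⁻¹ = (1/det(X)) * [[d, -b], [-c, a]].
det(X) = (-6)*(1) - (-8)*(7) = -6 + 56 = 50.
X⁻¹ = (1/50) * [[1, 8], [-7, -6]].
Dividing each entry by 50 and reducing:
X⁻¹ =
[     1/50      4/25 ]
[    -7/50     -3/25 ]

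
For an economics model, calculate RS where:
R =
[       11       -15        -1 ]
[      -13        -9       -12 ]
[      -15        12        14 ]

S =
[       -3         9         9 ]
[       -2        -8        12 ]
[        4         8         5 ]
RS =
[       -7       211       -86 ]
[        9      -141      -285 ]
[       77      -119        79 ]

Matrix multiplication: (RS)[i][j] = sum over k of R[i][k] * S[k][j].
  (RS)[0][0] = (11)*(-3) + (-15)*(-2) + (-1)*(4) = -7
  (RS)[0][1] = (11)*(9) + (-15)*(-8) + (-1)*(8) = 211
  (RS)[0][2] = (11)*(9) + (-15)*(12) + (-1)*(5) = -86
  (RS)[1][0] = (-13)*(-3) + (-9)*(-2) + (-12)*(4) = 9
  (RS)[1][1] = (-13)*(9) + (-9)*(-8) + (-12)*(8) = -141
  (RS)[1][2] = (-13)*(9) + (-9)*(12) + (-12)*(5) = -285
  (RS)[2][0] = (-15)*(-3) + (12)*(-2) + (14)*(4) = 77
  (RS)[2][1] = (-15)*(9) + (12)*(-8) + (14)*(8) = -119
  (RS)[2][2] = (-15)*(9) + (12)*(12) + (14)*(5) = 79
RS =
[       -7       211       -86 ]
[        9      -141      -285 ]
[       77      -119        79 ]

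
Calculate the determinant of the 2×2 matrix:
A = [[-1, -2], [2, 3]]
1

For A = [[a, b], [c, d]], det(A) = a*d - b*c.
det(A) = (-1)*(3) - (-2)*(2) = -3 - -4 = 1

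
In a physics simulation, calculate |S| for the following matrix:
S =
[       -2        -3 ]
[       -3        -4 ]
det(S) = -1

For a 2×2 matrix [[a, b], [c, d]], det = a*d - b*c.
det(S) = (-2)*(-4) - (-3)*(-3) = 8 - 9 = -1.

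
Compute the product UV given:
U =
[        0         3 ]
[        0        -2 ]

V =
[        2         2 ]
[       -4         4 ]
UV =
[      -12        12 ]
[        8        -8 ]

Matrix multiplication: (UV)[i][j] = sum over k of U[i][k] * V[k][j].
  (UV)[0][0] = (0)*(2) + (3)*(-4) = -12
  (UV)[0][1] = (0)*(2) + (3)*(4) = 12
  (UV)[1][0] = (0)*(2) + (-2)*(-4) = 8
  (UV)[1][1] = (0)*(2) + (-2)*(4) = -8
UV =
[      -12        12 ]
[        8        -8 ]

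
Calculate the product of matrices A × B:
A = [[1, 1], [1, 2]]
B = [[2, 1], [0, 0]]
[[2, 1], [2, 1]]

Matrix multiplication:
C[0][0] = 1×2 + 1×0 = 2
C[0][1] = 1×1 + 1×0 = 1
C[1][0] = 1×2 + 2×0 = 2
C[1][1] = 1×1 + 2×0 = 1
Result: [[2, 1], [2, 1]]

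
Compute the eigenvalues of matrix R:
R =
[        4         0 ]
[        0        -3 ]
λ = -3, 4

Solve det(R - λI) = 0. For a 2×2 matrix the characteristic equation is λ² - (trace)λ + det = 0.
trace(R) = a + d = 4 - 3 = 1.
det(R) = a*d - b*c = (4)*(-3) - (0)*(0) = -12 - 0 = -12.
Characteristic equation: λ² - (1)λ + (-12) = 0.
Discriminant = (1)² - 4*(-12) = 1 + 48 = 49.
λ = (1 ± √49) / 2 = (1 ± 7) / 2 = -3, 4.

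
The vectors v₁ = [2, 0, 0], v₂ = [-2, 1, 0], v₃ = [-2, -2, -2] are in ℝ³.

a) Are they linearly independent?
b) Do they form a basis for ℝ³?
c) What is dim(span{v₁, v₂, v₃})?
Yes independent, yes basis, dim = 3

Stack v₁, v₂, v₃ as rows of a 3×3 matrix.
[[2, 0, 0]; [-2, 1, 0]; [-2, -2, -2]] is already lower triangular with nonzero diagonal entries (2, 1, -2), so its determinant is the product of the diagonal entries, det = (2)·(1)·(-2) = -4 ≠ 0, and the rows are linearly independent.
Three linearly independent vectors in ℝ³ form a basis for ℝ³, so dim(span{v₁,v₂,v₃}) = 3.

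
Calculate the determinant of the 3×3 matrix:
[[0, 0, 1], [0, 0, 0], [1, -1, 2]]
0

Expansion along first row:
det = 0·det([[0,0],[-1,2]]) - 0·det([[0,0],[1,2]]) + 1·det([[0,0],[1,-1]])
    = 0·(0·2 - 0·-1) - 0·(0·2 - 0·1) + 1·(0·-1 - 0·1)
    = 0·0 - 0·0 + 1·0
    = 0 + 0 + 0 = 0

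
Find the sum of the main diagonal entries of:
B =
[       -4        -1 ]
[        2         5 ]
tr(B) = -4 + 5 = 1

The trace of a square matrix is the sum of its diagonal entries.
Diagonal entries of B: B[0][0] = -4, B[1][1] = 5.
tr(B) = -4 + 5 = 1.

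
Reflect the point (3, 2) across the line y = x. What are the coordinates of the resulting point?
(2, 3)

Reflection across line y = x: (3, 2) → (2, 3)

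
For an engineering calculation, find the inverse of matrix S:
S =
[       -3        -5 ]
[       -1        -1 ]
det(S) = -2
S⁻¹ =
[      1/2      -5/2 ]
[     -1/2       3/2 ]

For a 2×2 matrix S = [[a, b], [c, d]] with det(S) ≠ 0, S⁻¹ = (1/det(S)) * [[d, -b], [-c, a]].
det(S) = (-3)*(-1) - (-5)*(-1) = 3 - 5 = -2.
S⁻¹ = (1/-2) * [[-1, 5], [1, -3]].
Dividing each entry by -2 and reducing:
S⁻¹ =
[      1/2      -5/2 ]
[     -1/2       3/2 ]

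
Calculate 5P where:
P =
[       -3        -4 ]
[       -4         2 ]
5P =
[      -15       -20 ]
[      -20        10 ]

Scalar multiplication is elementwise: (5P)[i][j] = 5 * P[i][j].
  (5P)[0][0] = 5 * (-3) = -15
  (5P)[0][1] = 5 * (-4) = -20
  (5P)[1][0] = 5 * (-4) = -20
  (5P)[1][1] = 5 * (2) = 10
5P =
[      -15       -20 ]
[      -20        10 ]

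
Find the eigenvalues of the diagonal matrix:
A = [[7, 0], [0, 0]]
λ₁ = 7, λ₂ = 0

The characteristic polynomial of A is det(A - λI) = (7 - λ)(0 - λ) = 0.
The roots are λ = 7 and λ = 0, so the eigenvalues are the diagonal entries.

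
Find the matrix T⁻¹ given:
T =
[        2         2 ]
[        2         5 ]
det(T) = 6
T⁻¹ =
[      5/6      -1/3 ]
[     -1/3       1/3 ]

For a 2×2 matrix T = [[a, b], [c, d]] with det(T) ≠ 0, T⁻¹ = (1/det(T)) * [[d, -b], [-c, a]].
det(T) = (2)*(5) - (2)*(2) = 10 - 4 = 6.
T⁻¹ = (1/6) * [[5, -2], [-2, 2]].
Dividing each entry by 6 and reducing:
T⁻¹ =
[      5/6      -1/3 ]
[     -1/3       1/3 ]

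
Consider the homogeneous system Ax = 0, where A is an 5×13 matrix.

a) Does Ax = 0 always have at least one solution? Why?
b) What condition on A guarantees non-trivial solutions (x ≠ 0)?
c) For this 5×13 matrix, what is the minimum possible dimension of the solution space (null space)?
a) Yes, x = 0 is always a solution. b) When A has linearly dependent columns (rank < n). c) Minimum nullity = 8.

a) x = 0 satisfies A·0 = 0, so the zero vector is always a solution.
b) Non-trivial solutions exist iff the columns of A are linearly dependent, equivalently rank(A) < n (the number of columns).
c) By rank-nullity, rank(A) + nullity(A) = n = 13. Since A has only 5 rows, rank(A) ≤ 5, so nullity(A) ≥ 13 - 5 = 8.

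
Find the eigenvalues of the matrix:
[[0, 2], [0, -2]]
λ = -2 and λ = 0

Characteristic equation: det(A - λI) = 0
λ² - (trace)λ + (det) = 0
λ² - (-2)λ + (0) = 0
λ² + 2λ + 0 = 0
Solving: λ = -2, 0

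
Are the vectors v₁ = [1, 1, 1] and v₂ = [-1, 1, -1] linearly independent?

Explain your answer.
Yes, linearly independent

Two vectors are linearly dependent iff one is a scalar multiple of the other.
No single scalar k satisfies v₂ = k·v₁ (the ratios of corresponding entries disagree), so v₁ and v₂ are linearly independent.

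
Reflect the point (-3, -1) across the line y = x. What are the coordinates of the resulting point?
(-1, -3)

Reflection across line y = x: (-3, -1) → (-1, -3)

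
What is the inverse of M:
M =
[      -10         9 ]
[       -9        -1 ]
det(M) = 91
M⁻¹ =
[    -1/91     -9/91 ]
[     9/91    -10/91 ]

For a 2×2 matrix M = [[a, b], [c, d]] with det(M) ≠ 0, M⁻¹ = (1/det(M)) * [[d, -b], [-c, a]].
det(M) = (-10)*(-1) - (9)*(-9) = 10 + 81 = 91.
M⁻¹ = (1/91) * [[-1, -9], [9, -10]].
Dividing each entry by 91 and reducing:
M⁻¹ =
[    -1/91     -9/91 ]
[     9/91    -10/91 ]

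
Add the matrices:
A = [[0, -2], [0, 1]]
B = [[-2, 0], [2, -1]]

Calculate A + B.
[[-2, -2], [2, 0]]

Add corresponding elements:
(0)+(-2)=-2
(-2)+(0)=-2
(0)+(2)=2
(1)+(-1)=0
A + B = [[-2, -2], [2, 0]]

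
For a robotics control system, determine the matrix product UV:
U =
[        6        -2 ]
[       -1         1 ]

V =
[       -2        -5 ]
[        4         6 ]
UV =
[      -20       -42 ]
[        6        11 ]

Matrix multiplication: (UV)[i][j] = sum over k of U[i][k] * V[k][j].
  (UV)[0][0] = (6)*(-2) + (-2)*(4) = -20
  (UV)[0][1] = (6)*(-5) + (-2)*(6) = -42
  (UV)[1][0] = (-1)*(-2) + (1)*(4) = 6
  (UV)[1][1] = (-1)*(-5) + (1)*(6) = 11
UV =
[      -20       -42 ]
[        6        11 ]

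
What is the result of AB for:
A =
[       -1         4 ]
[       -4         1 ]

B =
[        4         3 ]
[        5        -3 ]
AB =
[       16       -15 ]
[      -11       -15 ]

Matrix multiplication: (AB)[i][j] = sum over k of A[i][k] * B[k][j].
  (AB)[0][0] = (-1)*(4) + (4)*(5) = 16
  (AB)[0][1] = (-1)*(3) + (4)*(-3) = -15
  (AB)[1][0] = (-4)*(4) + (1)*(5) = -11
  (AB)[1][1] = (-4)*(3) + (1)*(-3) = -15
AB =
[       16       -15 ]
[      -11       -15 ]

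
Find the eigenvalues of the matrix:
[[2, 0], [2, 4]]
λ = 2 and λ = 4

Characteristic equation: det(A - λI) = 0
λ² - (trace)λ + (det) = 0
λ² - (6)λ + (8) = 0
λ² - 6λ + 8 = 0
Solving: λ = 2, 4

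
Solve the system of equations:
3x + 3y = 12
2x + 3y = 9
x = 3, y = 1

Use elimination (row reduction):
Equation 1: 3x + 3y = 12.
Equation 2: 2x + 3y = 9.
Multiply Eq1 by 2 and Eq2 by 3: 6x + 6y = 24;  6x + 9y = 27.
Subtract: (3)y = 3, so y = 1.
Back-substitute into Eq1: 3x + 3*(1) = 12, so x = 3.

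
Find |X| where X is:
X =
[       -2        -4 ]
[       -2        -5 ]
det(X) = 2

For a 2×2 matrix [[a, b], [c, d]], det = a*d - b*c.
det(X) = (-2)*(-5) - (-4)*(-2) = 10 - 8 = 2.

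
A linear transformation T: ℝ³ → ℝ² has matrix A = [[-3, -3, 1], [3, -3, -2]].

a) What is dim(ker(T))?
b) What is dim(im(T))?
dim(ker) = 1, dim(im) = 2

The two rows are not scalar multiples of one another (no single k satisfies row 2 = k × row 1), so they are linearly independent.
Thus rank(A) = 2.
dim(im(T)) = rank(A) = 2.
By the rank-nullity theorem applied to T: ℝ³ → ℝ², rank(A) + nullity(A) = 3 (the domain dimension), so dim(ker(T)) = 3 - 2 = 1.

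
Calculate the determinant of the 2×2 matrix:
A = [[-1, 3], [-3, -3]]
12

For A = [[a, b], [c, d]], det(A) = a*d - b*c.
det(A) = (-1)*(-3) - (3)*(-3) = 3 - -9 = 12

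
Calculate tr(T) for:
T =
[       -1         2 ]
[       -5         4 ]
tr(T) = -1 + 4 = 3

The trace of a square matrix is the sum of its diagonal entries.
Diagonal entries of T: T[0][0] = -1, T[1][1] = 4.
tr(T) = -1 + 4 = 3.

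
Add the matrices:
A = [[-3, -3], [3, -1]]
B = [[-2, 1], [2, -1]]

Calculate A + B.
[[-5, -2], [5, -2]]

Add corresponding elements:
(-3)+(-2)=-5
(-3)+(1)=-2
(3)+(2)=5
(-1)+(-1)=-2
A + B = [[-5, -2], [5, -2]]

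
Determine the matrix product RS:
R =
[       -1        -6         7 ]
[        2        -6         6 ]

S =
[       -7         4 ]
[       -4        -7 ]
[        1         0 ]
RS =
[       38        38 ]
[       16        50 ]

Matrix multiplication: (RS)[i][j] = sum over k of R[i][k] * S[k][j].
  (RS)[0][0] = (-1)*(-7) + (-6)*(-4) + (7)*(1) = 38
  (RS)[0][1] = (-1)*(4) + (-6)*(-7) + (7)*(0) = 38
  (RS)[1][0] = (2)*(-7) + (-6)*(-4) + (6)*(1) = 16
  (RS)[1][1] = (2)*(4) + (-6)*(-7) + (6)*(0) = 50
RS =
[       38        38 ]
[       16        50 ]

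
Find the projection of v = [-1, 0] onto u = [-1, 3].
[-1/10, 3/10]

The projection of v onto u is proj_u(v) = ((v·u) / (u·u)) · u.
v·u = (-1)*(-1) + (0)*(3) = 1.
u·u = (-1)*(-1) + (3)*(3) = 10.
coefficient = 1 / 10 = 1/10.
proj_u(v) = 1/10 · [-1, 3] = [-1/10, 3/10].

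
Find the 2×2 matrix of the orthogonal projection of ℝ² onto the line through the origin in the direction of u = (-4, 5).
[[16/41, -20/41], [-20/41, 25/41]]

The orthogonal projection onto the line spanned by a nonzero vector u = (a, b) has matrix P = (u uᵀ) / (uᵀ u) = (1/(a² + b²)) · [[a², ab], [ab, b²]].
Here u = (-4, 5), so a² + b² = 16 + 25 = 41.
P = (1/41) · [[16, -20], [-20, 25]] = [[16/41, -20/41], [-20/41, 25/41]].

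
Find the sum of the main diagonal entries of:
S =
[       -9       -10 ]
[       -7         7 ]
tr(S) = -9 + 7 = -2

The trace of a square matrix is the sum of its diagonal entries.
Diagonal entries of S: S[0][0] = -9, S[1][1] = 7.
tr(S) = -9 + 7 = -2.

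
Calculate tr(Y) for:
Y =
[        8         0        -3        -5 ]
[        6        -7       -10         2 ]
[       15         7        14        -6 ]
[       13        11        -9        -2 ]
tr(Y) = 8 - 7 + 14 - 2 = 13

The trace of a square matrix is the sum of its diagonal entries.
Diagonal entries of Y: Y[0][0] = 8, Y[1][1] = -7, Y[2][2] = 14, Y[3][3] = -2.
tr(Y) = 8 - 7 + 14 - 2 = 13.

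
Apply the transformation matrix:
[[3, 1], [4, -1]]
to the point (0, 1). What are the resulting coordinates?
(1, -1)

Matrix multiplication:
[[3, 1], [4, -1]] × [0, 1]ᵀ
= [3×0 + 1×1, 4×0 + -1×1]ᵀ
= [1.0000, -1.0000]ᵀ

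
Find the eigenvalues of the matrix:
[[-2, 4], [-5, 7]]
λ = 2 and λ = 3

Characteristic equation: det(A - λI) = 0
λ² - (trace)λ + (det) = 0
λ² - (5)λ + (6) = 0
λ² - 5λ + 6 = 0
Solving: λ = 2, 3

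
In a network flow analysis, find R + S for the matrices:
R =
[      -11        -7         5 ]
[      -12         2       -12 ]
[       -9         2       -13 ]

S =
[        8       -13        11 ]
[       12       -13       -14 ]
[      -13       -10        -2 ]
R + S =
[       -3       -20        16 ]
[        0       -11       -26 ]
[      -22        -8       -15 ]

Matrix addition is elementwise: (R+S)[i][j] = R[i][j] + S[i][j].
  (R+S)[0][0] = (-11) + (8) = -3
  (R+S)[0][1] = (-7) + (-13) = -20
  (R+S)[0][2] = (5) + (11) = 16
  (R+S)[1][0] = (-12) + (12) = 0
  (R+S)[1][1] = (2) + (-13) = -11
  (R+S)[1][2] = (-12) + (-14) = -26
  (R+S)[2][0] = (-9) + (-13) = -22
  (R+S)[2][1] = (2) + (-10) = -8
  (R+S)[2][2] = (-13) + (-2) = -15
R + S =
[       -3       -20        16 ]
[        0       -11       -26 ]
[      -22        -8       -15 ]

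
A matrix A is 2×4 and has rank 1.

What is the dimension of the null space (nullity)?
3

The rank-nullity theorem for an m×n matrix states:
rank(A) + nullity(A) = n (the number of columns).
Here n = 4 and rank(A) = 1, so nullity(A) = 4 - 1 = 3.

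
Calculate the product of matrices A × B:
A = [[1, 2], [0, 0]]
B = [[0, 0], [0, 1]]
[[0, 2], [0, 0]]

Matrix multiplication:
C[0][0] = 1×0 + 2×0 = 0
C[0][1] = 1×0 + 2×1 = 2
C[1][0] = 0×0 + 0×0 = 0
C[1][1] = 0×0 + 0×1 = 0
Result: [[0, 2], [0, 0]]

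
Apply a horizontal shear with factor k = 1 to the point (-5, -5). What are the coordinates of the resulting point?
(-10, -5)

Shear matrix for horizontal shear with factor k = 1:
[[1, 1], [0, 1]]
Result: (-5, -5) → (-10, -5)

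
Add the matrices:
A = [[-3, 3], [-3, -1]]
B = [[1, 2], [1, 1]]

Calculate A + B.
[[-2, 5], [-2, 0]]

Add corresponding elements:
(-3)+(1)=-2
(3)+(2)=5
(-3)+(1)=-2
(-1)+(1)=0
A + B = [[-2, 5], [-2, 0]]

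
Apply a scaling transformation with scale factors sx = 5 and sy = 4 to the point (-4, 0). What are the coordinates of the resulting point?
(-20, 0)

Scaling matrix:
[[5, 0], [0, 4]]
Result: (-4 × 5, 0 × 4) = (-20, 0)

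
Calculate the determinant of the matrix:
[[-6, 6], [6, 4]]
-60

For a 2×2 matrix [[a, b], [c, d]], det = ad - bc
det = (-6)(4) - (6)(6) = -24 - 36 = -60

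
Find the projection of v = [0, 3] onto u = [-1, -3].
[9/10, 27/10]

The projection of v onto u is proj_u(v) = ((v·u) / (u·u)) · u.
v·u = (0)*(-1) + (3)*(-3) = -9.
u·u = (-1)*(-1) + (-3)*(-3) = 10.
coefficient = -9 / 10 = -9/10.
proj_u(v) = -9/10 · [-1, -3] = [9/10, 27/10].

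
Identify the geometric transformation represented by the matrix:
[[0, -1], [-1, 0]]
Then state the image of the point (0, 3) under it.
reflection across the line y = -x; image of (0, 3) is (-3, 0)

This is a symmetric orthogonal matrix with determinant -1, which characterizes a reflection in ℝ².
The matrix [[0, -1], [-1, 0]] represents: reflection across the line y = -x.
Applying it to (0, 3): [0·0 + -1·3, -1·0 + 0·3] = (-3, 0).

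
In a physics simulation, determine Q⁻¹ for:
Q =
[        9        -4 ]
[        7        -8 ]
det(Q) = -44
Q⁻¹ =
[     2/11     -1/11 ]
[     7/44     -9/44 ]

For a 2×2 matrix Q = [[a, b], [c, d]] with det(Q) ≠ 0, Q⁻¹ = (1/det(Q)) * [[d, -b], [-c, a]].
det(Q) = (9)*(-8) - (-4)*(7) = -72 + 28 = -44.
Q⁻¹ = (1/-44) * [[-8, 4], [-7, 9]].
Dividing each entry by -44 and reducing:
Q⁻¹ =
[     2/11     -1/11 ]
[     7/44     -9/44 ]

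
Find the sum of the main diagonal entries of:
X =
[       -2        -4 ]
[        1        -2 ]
tr(X) = -2 - 2 = -4

The trace of a square matrix is the sum of its diagonal entries.
Diagonal entries of X: X[0][0] = -2, X[1][1] = -2.
tr(X) = -2 - 2 = -4.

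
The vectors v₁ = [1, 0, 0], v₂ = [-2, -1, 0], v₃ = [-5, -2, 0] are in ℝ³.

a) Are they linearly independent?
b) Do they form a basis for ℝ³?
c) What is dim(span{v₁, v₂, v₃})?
Not independent, not a basis, dim(span) = 2

Check whether v₃ can be written as a linear combination of v₁ and v₂.
v₃ = (-1)·v₁ + (2)·v₂ = [-5, -2, 0], so the three vectors are linearly dependent.
Thus they do not form a basis for ℝ³, and dim(span{v₁, v₂, v₃}) = 2 (spanned by v₁ and v₂).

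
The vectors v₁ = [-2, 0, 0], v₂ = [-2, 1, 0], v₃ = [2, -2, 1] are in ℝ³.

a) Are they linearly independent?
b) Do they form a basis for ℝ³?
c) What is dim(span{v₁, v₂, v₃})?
Yes independent, yes basis, dim = 3

Stack v₁, v₂, v₃ as rows of a 3×3 matrix.
[[-2, 0, 0]; [-2, 1, 0]; [2, -2, 1]] is already lower triangular with nonzero diagonal entries (-2, 1, 1), so its determinant is the product of the diagonal entries, det = (-2)·(1)·(1) = -2 ≠ 0, and the rows are linearly independent.
Three linearly independent vectors in ℝ³ form a basis for ℝ³, so dim(span{v₁,v₂,v₃}) = 3.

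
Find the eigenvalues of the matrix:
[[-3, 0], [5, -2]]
λ = -3 and λ = -2

Characteristic equation: det(A - λI) = 0
λ² - (trace)λ + (det) = 0
λ² - (-5)λ + (6) = 0
λ² + 5λ + 6 = 0
Solving: λ = -3, -2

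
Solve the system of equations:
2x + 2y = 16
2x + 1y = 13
x = 5, y = 3

Use elimination (row reduction):
Equation 1: 2x + 2y = 16.
Equation 2: 2x + 1y = 13.
Multiply Eq1 by 2 and Eq2 by 2: 4x + 4y = 32;  4x + 2y = 26.
Subtract: (-2)y = -6, so y = 3.
Back-substitute into Eq1: 2x + 2*(3) = 16, so x = 5.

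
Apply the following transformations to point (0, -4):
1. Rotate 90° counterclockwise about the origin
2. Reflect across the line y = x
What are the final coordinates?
(0, 4)

Step 1: Rotate 90° → (4, 0)
Step 2: Reflect across the line y = x → (0, 4)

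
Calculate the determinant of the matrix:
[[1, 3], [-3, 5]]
14

For a 2×2 matrix [[a, b], [c, d]], det = ad - bc
det = (1)(5) - (3)(-3) = 5 - -9 = 14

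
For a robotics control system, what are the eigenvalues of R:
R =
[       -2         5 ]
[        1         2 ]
λ = -3, 3

Solve det(R - λI) = 0. For a 2×2 matrix the characteristic equation is λ² - (trace)λ + det = 0.
trace(R) = a + d = -2 + 2 = 0.
det(R) = a*d - b*c = (-2)*(2) - (5)*(1) = -4 - 5 = -9.
Characteristic equation: λ² - (0)λ + (-9) = 0.
Discriminant = (0)² - 4*(-9) = 0 + 36 = 36.
λ = (0 ± √36) / 2 = (0 ± 6) / 2 = -3, 3.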